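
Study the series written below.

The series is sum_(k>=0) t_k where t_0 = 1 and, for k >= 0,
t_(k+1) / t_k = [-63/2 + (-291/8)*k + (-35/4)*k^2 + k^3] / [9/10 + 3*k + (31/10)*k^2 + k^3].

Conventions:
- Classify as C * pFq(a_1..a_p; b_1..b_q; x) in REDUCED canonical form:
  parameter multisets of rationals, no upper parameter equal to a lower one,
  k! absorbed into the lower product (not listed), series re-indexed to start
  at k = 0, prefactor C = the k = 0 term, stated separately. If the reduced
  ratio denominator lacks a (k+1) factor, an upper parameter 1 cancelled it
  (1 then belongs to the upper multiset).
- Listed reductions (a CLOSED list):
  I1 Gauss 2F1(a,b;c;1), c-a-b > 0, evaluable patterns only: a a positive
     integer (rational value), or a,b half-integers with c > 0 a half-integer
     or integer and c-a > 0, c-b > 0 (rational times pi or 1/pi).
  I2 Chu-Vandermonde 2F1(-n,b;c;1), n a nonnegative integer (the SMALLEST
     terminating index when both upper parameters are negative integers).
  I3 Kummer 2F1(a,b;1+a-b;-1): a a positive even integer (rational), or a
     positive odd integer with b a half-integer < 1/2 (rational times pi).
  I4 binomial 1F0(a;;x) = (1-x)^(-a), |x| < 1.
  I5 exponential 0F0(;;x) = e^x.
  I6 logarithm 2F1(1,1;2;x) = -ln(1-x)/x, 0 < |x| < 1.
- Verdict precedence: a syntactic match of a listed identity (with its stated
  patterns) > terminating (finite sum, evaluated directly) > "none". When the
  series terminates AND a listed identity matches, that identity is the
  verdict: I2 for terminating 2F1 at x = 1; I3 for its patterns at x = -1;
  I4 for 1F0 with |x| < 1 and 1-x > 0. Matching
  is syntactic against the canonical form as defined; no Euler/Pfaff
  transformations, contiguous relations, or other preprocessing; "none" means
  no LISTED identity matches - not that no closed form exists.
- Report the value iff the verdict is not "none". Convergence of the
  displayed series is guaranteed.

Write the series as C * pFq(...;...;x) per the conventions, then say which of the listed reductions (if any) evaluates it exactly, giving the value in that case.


At argument 1: a 2F1 with upper {-12, 7/4}, lower {3/5}, scaled by C = 1. Verdict: Chu-Vandermonde (I2) fires (terminating 2F1 at x = 1 with n = 12, b = 7/4, c = 3/5). Exact value: 15253195515391/4541738936958976.

First insight: from the first term 1: the ratio is unreduced: k + 3/2 divides both sides (prefactor 1).
Ratio: r(k) = 1 * (k-12) (k+7/4) / [(k+3/5) (k+1)] - rational in k. x = 1; t_0 = 1; negate the roots.


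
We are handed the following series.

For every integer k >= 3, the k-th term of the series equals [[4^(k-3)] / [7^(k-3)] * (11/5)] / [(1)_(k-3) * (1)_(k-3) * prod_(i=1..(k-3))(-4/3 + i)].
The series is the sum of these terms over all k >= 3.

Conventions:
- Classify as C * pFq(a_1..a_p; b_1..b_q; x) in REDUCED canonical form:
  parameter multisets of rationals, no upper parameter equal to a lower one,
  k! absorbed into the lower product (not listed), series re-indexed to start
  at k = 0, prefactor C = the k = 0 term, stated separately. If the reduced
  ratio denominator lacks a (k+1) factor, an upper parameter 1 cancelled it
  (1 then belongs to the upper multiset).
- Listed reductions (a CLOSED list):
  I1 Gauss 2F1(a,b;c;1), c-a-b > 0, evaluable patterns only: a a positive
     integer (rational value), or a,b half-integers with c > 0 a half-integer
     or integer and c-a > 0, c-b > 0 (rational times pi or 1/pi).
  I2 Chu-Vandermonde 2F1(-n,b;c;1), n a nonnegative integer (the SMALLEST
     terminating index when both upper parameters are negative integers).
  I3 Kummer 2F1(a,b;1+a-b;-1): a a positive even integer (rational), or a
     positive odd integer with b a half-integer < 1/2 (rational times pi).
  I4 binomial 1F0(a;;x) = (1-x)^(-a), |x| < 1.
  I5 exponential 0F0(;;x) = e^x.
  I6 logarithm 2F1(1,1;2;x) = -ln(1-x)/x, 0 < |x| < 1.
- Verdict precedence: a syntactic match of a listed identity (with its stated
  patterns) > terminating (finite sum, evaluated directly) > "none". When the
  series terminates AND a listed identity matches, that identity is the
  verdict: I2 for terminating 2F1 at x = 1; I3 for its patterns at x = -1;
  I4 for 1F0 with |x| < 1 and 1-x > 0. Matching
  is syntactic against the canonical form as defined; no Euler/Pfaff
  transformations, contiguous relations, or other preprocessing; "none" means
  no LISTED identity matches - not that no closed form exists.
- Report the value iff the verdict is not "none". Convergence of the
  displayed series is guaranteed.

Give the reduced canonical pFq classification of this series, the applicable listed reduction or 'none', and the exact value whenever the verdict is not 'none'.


This is 11/5 * 0F2(-; -1/3, 1; 4/7) in reduced canonical form. Verdict: none - this 0F2 at x = 4/7 matches no listed pattern, and upper {-} holds no stopper.

The tell: with t_0 = 11/5, (1)_k (C = 11/5) is k! itself.
Adjacent-term ratio: r(k) = (4/7) * 1 / [(k-1/3) (k+1) (k+1)] - poly over poly, x = (4/7) from leading terms; C = 11/5 at k = 0.


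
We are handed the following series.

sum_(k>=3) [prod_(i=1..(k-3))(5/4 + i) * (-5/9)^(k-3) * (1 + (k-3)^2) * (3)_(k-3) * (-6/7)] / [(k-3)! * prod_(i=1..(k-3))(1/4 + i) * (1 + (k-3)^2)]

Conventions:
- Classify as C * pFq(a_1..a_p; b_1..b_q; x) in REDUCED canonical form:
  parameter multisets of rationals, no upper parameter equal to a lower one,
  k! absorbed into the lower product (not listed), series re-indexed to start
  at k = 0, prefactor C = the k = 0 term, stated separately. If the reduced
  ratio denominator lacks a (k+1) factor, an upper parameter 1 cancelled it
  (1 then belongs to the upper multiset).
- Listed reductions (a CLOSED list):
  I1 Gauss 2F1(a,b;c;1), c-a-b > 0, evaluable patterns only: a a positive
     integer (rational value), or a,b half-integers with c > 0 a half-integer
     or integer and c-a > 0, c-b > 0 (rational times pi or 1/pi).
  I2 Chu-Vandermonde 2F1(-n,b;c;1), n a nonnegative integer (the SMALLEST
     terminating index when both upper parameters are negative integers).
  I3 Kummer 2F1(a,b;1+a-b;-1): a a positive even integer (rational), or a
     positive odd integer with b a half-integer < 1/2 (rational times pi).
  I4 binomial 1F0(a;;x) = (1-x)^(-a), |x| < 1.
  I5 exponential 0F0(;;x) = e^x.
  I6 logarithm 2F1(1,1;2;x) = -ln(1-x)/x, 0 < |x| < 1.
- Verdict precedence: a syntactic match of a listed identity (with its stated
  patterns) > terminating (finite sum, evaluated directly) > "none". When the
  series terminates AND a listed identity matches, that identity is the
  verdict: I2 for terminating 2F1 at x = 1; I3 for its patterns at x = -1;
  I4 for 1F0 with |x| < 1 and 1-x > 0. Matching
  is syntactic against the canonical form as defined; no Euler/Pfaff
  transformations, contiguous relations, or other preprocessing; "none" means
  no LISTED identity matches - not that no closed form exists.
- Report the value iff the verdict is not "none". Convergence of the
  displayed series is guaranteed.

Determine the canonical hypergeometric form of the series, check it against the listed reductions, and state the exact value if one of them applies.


Key observation: with t_0 = -6/7, k^2 + 1 divides numerator and denominator alike; C = -6/7, x = -5/9 after cancelling.
Term ratio: r(k) = (-5/9) * (k+9/4) (k+3) / [(k+5/4) (k+1)] - rational in k. x = (-5/9); t_0 = -6/7; negate the roots.

Prefactor -6/7, argument -5/9: 2F1 with upper {9/4, 3} over lower {5/4}. Verdict: none. No listed pattern accepts 2F1(9/4, 3; 5/4; -5/9).


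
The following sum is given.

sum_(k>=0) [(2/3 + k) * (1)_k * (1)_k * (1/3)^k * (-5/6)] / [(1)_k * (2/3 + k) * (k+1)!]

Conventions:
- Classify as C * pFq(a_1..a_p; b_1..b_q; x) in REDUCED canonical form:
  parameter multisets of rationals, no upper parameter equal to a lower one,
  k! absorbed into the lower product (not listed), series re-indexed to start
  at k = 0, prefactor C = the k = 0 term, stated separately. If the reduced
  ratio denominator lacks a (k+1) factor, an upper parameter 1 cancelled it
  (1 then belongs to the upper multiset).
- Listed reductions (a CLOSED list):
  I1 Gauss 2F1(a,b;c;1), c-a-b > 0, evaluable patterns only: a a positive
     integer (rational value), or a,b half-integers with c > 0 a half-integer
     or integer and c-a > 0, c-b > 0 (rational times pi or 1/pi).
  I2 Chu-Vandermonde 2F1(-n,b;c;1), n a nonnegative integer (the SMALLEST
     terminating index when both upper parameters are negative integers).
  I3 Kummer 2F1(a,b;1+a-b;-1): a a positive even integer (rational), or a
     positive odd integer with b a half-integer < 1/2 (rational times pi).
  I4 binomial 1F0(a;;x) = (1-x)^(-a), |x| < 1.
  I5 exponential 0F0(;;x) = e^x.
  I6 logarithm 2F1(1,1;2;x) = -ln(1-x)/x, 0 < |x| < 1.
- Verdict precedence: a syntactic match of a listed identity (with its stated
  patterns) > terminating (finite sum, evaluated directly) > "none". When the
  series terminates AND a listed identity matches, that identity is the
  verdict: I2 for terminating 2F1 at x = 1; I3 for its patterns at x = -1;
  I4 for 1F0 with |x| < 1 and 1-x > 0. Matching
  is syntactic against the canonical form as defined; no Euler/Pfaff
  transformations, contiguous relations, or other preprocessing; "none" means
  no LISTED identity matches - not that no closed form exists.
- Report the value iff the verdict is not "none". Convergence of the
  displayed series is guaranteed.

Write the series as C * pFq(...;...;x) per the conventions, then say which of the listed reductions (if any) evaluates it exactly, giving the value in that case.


Reduced: x = 1/3, 2F1, upper = {1, 1}, lower = {2}, C = -5/6. Verdict: this is the I6 logarithm reduction (the logarithm: parameters (1,1;2), x = 1/3). Sum: (5/2) * ln(2/3).

Key step: with t_0 = -5/6, (1)_k (C = -5/6) is k! itself.
Term ratio: r(k) = (1/3) * (k+1) (k+1) / [(k+2) (k+1)] - rational in k, leading ratio (1/3); with t_0 = -5/6, classification follows.


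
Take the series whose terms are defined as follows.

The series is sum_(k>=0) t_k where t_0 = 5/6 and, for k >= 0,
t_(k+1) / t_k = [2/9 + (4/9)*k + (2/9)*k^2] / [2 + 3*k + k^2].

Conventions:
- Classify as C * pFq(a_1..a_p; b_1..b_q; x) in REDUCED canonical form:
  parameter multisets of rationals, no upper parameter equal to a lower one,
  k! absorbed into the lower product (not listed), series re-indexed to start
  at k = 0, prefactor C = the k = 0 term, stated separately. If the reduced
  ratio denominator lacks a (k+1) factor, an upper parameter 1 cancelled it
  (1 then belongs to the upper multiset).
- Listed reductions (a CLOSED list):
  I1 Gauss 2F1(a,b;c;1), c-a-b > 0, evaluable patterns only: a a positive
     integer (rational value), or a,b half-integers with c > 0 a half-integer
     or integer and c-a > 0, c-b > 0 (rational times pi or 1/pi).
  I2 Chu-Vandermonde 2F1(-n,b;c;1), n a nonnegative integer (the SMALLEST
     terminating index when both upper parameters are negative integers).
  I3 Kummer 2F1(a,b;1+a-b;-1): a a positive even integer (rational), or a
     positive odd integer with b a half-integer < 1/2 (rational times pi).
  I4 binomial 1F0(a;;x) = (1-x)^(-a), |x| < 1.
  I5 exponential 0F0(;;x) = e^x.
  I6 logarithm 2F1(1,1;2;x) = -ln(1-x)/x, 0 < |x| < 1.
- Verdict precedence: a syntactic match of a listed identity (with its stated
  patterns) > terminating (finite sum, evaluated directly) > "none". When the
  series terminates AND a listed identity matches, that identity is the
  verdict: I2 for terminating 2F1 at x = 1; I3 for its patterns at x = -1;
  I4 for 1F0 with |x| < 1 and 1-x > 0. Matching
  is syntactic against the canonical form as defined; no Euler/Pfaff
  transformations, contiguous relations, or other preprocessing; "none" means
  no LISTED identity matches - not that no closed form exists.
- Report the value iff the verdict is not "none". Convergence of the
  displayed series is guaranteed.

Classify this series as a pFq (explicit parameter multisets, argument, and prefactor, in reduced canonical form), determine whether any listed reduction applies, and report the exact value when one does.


Classification (C = 5/6): 2F1 with upper {1, 1}, lower {2}, argument x = 2/9. Verdict at x = 2/9: logarithm (I6) matches (the logarithm: parameters (1,1;2), x = 2/9). Exact value: (-15/4) * ln(7/9).

Key observation: from the first term 5/6: factor the ratio over Q (C = 5/6, x = 2/9): negated roots = parameters.
Adjacent-term ratio: r(k) = (2/9) * (k+1) (k+1) / [(k+2) (k+1)] ; factor over Q: parameters, x = (2/9), and C = 5/6.


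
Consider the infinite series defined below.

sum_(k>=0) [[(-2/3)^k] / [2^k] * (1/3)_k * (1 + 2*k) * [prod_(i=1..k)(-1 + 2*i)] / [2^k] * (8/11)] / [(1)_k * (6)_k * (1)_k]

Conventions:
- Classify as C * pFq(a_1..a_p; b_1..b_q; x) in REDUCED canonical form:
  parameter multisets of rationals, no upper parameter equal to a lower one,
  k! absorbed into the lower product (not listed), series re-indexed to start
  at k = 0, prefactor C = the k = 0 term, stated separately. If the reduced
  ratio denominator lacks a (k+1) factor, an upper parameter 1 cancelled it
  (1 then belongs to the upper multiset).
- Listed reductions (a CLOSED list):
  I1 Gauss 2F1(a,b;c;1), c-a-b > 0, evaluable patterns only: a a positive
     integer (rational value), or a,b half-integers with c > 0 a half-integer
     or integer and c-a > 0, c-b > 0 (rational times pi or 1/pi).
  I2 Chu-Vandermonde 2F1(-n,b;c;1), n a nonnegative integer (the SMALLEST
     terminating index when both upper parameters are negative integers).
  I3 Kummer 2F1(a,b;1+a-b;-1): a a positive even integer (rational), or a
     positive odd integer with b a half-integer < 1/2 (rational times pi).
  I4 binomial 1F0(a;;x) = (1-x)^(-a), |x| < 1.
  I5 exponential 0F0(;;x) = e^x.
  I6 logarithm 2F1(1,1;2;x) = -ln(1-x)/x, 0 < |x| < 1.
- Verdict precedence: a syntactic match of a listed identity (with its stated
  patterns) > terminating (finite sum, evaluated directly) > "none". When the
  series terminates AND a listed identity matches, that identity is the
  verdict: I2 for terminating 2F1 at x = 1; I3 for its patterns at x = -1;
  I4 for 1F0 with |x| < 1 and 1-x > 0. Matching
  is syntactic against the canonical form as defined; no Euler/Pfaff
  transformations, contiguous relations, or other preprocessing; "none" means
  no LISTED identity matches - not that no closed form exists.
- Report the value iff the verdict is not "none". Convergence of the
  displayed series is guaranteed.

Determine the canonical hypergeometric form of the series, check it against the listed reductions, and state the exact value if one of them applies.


With C = 8/11: the canonical form is 2F2(1/3, 3/2; 1, 6; -1/3). Verdict: none. Every listed pattern misses the 2F2 form at -1/3, upper {1/3, 3/2}.

The tell: from the first term 8/11: the (2k+1) factor (C = 8/11) shifts (1/2)_k to (3/2)_k.
Consecutive-term ratio: r(k) = (-1/3) * (k+1/3) (k+3/2) / [(k+1) (k+6) (k+1)] - rational; roots negated = parameters, x = (-1/3), C = 8/11.


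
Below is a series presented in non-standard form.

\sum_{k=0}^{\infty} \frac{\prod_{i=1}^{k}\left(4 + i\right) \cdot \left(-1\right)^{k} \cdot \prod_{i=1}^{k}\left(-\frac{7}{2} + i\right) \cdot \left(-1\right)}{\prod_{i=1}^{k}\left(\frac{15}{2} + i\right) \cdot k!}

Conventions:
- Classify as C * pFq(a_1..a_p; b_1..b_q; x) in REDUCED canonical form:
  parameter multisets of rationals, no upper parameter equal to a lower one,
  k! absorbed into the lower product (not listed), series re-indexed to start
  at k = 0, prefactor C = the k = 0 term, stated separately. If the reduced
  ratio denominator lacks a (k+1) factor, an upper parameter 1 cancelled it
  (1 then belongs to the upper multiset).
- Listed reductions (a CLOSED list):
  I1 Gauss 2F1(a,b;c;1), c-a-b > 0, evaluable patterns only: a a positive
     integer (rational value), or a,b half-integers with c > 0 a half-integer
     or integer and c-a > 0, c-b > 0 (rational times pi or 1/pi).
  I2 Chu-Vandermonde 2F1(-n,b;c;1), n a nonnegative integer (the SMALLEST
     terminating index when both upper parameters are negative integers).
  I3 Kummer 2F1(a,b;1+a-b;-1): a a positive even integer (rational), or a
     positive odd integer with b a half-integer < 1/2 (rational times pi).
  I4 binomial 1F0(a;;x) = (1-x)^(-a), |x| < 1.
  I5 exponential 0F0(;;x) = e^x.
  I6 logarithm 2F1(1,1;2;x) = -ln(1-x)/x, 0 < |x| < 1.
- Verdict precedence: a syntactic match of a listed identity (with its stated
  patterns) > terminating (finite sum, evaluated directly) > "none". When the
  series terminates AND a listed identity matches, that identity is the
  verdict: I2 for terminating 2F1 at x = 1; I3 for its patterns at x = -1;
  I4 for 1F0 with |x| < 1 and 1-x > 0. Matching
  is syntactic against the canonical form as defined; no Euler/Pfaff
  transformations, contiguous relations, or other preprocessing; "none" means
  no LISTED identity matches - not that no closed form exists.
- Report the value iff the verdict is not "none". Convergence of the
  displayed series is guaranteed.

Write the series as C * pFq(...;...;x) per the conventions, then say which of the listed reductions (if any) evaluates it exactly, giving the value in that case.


At argument -1: a 2F1 with upper {-\frac{5}{2}, 5}, lower {\frac{17}{2}}, scaled by C = -1. Verdict: Kummer's theorem (I3) matches (x = -1; c = \frac{17}{2} equals 1+a-b for upper {-\frac{5}{2}, 5}: listed pattern). Exact value: \left(-\frac{135135}{131072}\right) \cdot \pi.

The tell: t_0 = -1 here, and the running product (prefactor -1) telescopes to a rising factorial.
Ratio: r(k) = -1 * (k-\frac{5}{2}) (k+5) / [(k+\frac{17}{2}) (k+1)] - poly over poly, x = -1 from leading terms; C = -1 at k = 0.


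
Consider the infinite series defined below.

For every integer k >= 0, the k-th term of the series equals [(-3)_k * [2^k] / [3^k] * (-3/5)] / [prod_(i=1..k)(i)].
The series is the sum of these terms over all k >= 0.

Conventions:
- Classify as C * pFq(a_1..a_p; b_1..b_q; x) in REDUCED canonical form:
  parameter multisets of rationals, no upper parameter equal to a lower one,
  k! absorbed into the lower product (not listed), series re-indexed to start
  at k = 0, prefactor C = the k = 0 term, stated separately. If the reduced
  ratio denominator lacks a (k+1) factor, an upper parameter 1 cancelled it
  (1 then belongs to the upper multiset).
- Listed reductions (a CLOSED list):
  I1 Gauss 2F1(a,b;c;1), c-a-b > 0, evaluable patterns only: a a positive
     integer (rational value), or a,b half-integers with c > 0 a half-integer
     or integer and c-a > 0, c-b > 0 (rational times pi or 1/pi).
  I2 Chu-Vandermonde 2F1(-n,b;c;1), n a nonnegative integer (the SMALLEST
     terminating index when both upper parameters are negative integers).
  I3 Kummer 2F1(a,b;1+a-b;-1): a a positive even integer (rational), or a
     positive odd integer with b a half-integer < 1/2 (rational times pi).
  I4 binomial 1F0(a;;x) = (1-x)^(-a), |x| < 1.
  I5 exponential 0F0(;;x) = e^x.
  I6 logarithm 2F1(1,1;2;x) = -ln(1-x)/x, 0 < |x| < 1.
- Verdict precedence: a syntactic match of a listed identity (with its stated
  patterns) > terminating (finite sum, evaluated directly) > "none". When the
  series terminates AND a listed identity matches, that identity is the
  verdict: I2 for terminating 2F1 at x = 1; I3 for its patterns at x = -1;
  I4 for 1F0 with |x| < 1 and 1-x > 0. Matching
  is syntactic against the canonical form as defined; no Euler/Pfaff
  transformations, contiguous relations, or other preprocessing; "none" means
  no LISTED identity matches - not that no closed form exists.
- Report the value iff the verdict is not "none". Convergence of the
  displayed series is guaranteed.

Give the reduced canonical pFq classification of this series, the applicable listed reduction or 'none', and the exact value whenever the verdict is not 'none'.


Key observation: t_0 being -3/5, the two geometric factors (C = -3/5, x = 2/3) combine into one argument.
Term ratio: r(k) = (2/3) * (k-3) / [(k+1)] - rational in k, leading ratio (2/3); with t_0 = -3/5, classification follows.

Classification (C = -3/5): 1F0 with upper {-3}, lower {-}, argument x = 2/3. Verdict (x = 2/3): the binomial series (I4) applies (the 1F0 binomial series: exponent 3, x = 2/3). Sum: -1/45.


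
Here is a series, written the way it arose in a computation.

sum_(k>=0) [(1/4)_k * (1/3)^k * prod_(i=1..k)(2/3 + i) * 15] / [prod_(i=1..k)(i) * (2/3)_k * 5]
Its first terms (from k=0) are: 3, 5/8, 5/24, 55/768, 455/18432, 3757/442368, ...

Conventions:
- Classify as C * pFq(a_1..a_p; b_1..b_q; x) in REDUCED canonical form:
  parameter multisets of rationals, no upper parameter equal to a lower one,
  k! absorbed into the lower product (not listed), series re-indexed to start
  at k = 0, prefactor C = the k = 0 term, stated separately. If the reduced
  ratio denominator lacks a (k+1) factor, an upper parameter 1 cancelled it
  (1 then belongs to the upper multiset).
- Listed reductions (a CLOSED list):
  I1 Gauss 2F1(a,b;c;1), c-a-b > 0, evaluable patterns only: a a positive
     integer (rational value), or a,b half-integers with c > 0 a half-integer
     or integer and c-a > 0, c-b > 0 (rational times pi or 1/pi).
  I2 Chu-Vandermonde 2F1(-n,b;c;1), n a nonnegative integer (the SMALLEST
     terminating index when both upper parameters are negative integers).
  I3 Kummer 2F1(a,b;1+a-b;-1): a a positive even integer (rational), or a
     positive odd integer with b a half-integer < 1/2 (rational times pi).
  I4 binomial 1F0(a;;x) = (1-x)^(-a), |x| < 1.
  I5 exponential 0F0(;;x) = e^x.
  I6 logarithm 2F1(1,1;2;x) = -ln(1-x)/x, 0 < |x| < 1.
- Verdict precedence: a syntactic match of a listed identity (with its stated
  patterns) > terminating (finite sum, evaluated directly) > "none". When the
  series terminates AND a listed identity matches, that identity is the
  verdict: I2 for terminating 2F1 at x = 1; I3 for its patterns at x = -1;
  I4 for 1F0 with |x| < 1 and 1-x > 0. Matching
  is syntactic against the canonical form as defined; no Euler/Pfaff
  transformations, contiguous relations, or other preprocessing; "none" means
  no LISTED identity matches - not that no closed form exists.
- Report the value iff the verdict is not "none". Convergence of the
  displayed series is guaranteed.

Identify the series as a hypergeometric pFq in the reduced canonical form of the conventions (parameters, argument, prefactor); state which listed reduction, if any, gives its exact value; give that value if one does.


Prefactor 3, argument 1/3: 2F1 with upper {1/4, 5/3} over lower {2/3}. Verdict: no listed reduction: x = 1/3 and upper {1/4, 5/3} fail every I1-I6 pattern.

Structural cue: from the first term 3: the constant factors (C = 3) combine into one prefactor.
Term ratio: r(k) = (1/3) * (k+1/4) (k+5/3) / [(k+2/3) (k+1)] ; factor over Q: parameters, x = (1/3), and C = 3.


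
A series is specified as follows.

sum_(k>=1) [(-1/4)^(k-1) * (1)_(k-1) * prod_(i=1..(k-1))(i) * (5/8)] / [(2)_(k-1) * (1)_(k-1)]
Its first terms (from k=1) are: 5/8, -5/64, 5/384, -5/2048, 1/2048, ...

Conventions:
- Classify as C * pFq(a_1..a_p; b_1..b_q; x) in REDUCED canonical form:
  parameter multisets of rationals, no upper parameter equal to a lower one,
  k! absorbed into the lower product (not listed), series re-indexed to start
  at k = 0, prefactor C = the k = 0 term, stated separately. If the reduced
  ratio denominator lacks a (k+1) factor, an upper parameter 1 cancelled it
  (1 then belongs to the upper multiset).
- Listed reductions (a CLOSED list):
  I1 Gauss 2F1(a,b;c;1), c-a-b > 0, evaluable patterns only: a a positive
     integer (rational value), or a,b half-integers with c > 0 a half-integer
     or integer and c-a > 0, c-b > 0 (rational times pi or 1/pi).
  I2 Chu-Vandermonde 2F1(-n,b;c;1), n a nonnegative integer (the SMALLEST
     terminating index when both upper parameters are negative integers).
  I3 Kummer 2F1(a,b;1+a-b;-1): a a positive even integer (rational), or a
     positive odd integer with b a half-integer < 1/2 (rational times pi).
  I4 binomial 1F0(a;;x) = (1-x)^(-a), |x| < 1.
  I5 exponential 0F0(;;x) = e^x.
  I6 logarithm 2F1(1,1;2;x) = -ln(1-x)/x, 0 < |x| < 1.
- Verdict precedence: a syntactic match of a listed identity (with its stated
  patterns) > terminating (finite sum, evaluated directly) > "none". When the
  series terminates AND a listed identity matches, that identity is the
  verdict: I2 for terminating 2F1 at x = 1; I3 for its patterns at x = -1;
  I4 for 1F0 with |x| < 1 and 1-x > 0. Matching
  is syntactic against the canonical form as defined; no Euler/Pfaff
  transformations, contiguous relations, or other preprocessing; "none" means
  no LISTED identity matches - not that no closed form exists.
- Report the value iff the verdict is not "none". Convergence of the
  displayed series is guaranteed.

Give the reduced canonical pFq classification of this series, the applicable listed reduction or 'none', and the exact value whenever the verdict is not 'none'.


Prefactor 5/8, argument -1/4: 2F1 with upper {1, 1} over lower {2}. Verdict: the I6 logarithm reduction applies (the logarithm: parameters (1,1;2), x = -1/4). Value: (5/2) * ln(5/4).

First insight: t_0 being 5/8, (1)_k (prefactor 5/8) is k! itself.
Adjacent-term ratio: r(k) = (-1/4) * (k+1) (k+1) / [(k+2) (k+1)] - rational; roots negated = parameters, x = (-1/4), C = 5/8.


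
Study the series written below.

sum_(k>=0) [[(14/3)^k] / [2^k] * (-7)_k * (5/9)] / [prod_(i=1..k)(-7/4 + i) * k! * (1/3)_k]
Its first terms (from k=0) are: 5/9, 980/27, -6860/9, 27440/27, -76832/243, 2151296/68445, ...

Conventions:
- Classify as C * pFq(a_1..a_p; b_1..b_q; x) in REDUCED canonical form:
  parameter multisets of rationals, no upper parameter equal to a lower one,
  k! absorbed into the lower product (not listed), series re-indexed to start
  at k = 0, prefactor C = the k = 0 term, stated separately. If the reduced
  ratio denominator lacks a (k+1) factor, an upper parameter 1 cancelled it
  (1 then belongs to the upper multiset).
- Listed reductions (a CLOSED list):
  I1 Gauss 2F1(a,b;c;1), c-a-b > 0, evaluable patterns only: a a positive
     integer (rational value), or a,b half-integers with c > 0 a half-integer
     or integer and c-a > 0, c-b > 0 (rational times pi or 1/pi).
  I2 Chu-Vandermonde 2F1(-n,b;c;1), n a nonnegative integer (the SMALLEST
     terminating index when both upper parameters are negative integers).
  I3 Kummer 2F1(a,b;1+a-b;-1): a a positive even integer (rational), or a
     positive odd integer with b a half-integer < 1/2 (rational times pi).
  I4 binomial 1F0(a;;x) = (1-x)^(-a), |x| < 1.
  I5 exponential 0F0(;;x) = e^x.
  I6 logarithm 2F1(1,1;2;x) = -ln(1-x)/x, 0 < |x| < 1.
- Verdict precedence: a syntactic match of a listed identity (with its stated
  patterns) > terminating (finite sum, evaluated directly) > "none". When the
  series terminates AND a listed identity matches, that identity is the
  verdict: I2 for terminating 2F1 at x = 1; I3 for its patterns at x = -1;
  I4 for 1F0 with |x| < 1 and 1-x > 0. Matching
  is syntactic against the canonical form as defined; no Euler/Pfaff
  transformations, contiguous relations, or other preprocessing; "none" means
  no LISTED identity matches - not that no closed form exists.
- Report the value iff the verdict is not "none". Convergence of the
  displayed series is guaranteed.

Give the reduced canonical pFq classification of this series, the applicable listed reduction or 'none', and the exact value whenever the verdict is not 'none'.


Prefactor 5/9, argument 7/3: 1F2 with upper {-7} over lower {-3/4, 1/3}. Verdict: terminating. (-7)_k vanishes past k = 7, leaving a 8-term sum, computed directly. Exact value: 1016370707/198969615.

First insight: x = (7/3) and the two k-th powers (prefactor 5/9) combine into one argument.
Term ratio: r(k) = (7/3) * (k-7) / [(k-3/4) (k+1/3) (k+1)] ; factor over Q: parameters, x = (7/3), and C = 5/9.


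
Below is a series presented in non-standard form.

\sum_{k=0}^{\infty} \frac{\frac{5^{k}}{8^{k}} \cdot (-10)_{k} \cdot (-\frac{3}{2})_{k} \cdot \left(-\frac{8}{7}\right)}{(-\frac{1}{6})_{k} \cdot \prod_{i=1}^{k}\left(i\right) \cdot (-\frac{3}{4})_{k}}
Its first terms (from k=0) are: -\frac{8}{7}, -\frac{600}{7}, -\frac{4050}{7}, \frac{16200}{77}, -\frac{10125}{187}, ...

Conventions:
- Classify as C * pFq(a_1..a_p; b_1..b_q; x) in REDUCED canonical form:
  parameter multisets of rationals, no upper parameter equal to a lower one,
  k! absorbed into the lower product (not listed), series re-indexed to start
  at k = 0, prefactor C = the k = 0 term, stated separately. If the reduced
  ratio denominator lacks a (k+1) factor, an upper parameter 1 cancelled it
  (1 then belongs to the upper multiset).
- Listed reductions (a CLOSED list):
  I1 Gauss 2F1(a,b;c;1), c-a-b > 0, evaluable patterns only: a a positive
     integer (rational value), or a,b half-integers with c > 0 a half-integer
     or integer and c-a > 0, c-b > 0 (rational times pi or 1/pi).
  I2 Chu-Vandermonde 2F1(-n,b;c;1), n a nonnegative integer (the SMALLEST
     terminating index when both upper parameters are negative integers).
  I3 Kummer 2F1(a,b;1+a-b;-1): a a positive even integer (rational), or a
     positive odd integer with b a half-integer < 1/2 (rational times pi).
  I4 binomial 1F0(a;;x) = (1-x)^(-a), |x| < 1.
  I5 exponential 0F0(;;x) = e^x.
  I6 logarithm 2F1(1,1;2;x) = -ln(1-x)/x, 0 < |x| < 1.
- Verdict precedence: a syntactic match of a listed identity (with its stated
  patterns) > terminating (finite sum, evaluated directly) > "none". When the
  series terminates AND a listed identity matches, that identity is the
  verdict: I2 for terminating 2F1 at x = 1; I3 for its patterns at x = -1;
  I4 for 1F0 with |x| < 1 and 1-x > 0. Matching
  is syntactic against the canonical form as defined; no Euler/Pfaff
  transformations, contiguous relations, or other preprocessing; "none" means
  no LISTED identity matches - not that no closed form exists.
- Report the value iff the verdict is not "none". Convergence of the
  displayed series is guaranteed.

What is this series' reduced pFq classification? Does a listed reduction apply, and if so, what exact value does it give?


At argument \frac{5}{8}: a 2F2 with upper {-10, -\frac{3}{2}}, lower {-\frac{3}{4}, -\frac{1}{6}}, scaled by C = -\frac{8}{7}. Verdict: terminating - upper parameter -10 makes this a finite sum (last index 10), evaluated exactly. Sum: -\frac{256911470427652704113}{512060582564282752}.

Key step: t_0 = -\frac{8}{7} here, and the two geometric factors (C = -8/7) combine into one argument.
Step ratio: r(k) = \frac{5}{8} * (k-10) (k-\frac{3}{2}) / [(k-\frac{3}{4}) (k-\frac{1}{6}) (k+1)] - rational in k. x = \frac{5}{8}; t_0 = -\frac{8}{7}; negate the roots.


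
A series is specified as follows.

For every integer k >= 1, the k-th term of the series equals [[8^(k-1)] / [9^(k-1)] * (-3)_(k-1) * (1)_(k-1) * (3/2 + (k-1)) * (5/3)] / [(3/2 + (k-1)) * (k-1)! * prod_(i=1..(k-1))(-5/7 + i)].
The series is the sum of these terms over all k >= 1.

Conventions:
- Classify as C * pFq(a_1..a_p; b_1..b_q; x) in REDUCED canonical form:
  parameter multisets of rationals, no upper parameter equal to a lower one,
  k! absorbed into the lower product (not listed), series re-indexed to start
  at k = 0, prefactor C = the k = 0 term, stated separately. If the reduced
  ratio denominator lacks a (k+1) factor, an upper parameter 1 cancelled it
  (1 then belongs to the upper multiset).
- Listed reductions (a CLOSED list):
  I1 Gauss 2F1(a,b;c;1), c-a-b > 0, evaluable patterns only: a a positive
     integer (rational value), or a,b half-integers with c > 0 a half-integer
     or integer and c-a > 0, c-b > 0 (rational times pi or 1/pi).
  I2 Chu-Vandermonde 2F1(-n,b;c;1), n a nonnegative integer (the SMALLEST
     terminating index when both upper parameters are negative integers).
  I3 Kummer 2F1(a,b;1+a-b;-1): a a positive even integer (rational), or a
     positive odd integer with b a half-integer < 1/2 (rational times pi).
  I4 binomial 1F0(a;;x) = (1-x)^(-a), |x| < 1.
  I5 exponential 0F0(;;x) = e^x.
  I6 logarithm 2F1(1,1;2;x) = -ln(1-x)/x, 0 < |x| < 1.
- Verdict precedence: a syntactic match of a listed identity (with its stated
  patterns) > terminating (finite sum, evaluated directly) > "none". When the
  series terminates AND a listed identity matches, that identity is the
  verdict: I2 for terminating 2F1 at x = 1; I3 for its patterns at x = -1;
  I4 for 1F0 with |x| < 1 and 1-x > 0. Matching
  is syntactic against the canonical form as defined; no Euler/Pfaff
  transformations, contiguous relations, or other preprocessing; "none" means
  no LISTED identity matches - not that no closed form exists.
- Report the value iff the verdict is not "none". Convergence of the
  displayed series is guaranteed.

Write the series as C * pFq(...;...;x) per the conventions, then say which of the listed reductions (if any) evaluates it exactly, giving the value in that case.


The tell: with t_0 = 5/3, striking the common factor k + 3/2 reduces the term (C = 5/3, x = 8/9).
Consecutive-term ratio: r(k) = (8/9) * (k-3) (k+1) / [(k+2/7) (k+1)] - rational in k, leading ratio (8/9); with t_0 = 5/3, classification follows.

Prefactor 5/3, argument 8/9: 2F1 with upper {-3, 1} over lower {2/7}. Verdict: terminating - the sum ends at index 3 because -3 is a negative integer; exact evaluation follows. Value: -4885/6561.


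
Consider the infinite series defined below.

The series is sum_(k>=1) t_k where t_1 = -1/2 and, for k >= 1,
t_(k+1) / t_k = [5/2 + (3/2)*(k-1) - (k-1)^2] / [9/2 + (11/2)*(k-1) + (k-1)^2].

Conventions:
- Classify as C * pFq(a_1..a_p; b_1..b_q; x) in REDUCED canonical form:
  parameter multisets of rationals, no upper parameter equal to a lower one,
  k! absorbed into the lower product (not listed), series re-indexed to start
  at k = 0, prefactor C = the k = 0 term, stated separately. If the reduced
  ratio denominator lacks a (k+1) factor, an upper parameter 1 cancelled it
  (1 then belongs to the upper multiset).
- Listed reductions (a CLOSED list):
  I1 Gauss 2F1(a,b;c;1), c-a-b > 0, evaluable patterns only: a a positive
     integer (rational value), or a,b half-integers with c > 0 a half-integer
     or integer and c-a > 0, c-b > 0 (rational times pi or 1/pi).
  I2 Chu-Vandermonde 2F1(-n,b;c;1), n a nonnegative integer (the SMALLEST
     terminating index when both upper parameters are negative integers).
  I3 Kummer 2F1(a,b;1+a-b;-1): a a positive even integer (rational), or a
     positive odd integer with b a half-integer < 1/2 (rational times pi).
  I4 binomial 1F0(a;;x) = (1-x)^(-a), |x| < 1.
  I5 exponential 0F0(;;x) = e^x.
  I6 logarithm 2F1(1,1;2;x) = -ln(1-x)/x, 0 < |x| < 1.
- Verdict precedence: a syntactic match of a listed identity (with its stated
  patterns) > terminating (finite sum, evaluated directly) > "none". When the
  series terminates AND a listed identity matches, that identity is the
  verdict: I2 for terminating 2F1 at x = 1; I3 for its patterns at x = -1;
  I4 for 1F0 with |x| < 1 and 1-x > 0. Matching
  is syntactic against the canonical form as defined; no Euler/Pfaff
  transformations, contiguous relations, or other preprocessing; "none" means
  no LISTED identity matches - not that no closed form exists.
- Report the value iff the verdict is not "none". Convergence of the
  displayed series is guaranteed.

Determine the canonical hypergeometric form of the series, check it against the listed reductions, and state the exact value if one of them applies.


Canonical form: C = -1/2 times 2F1 with upper {-5/2, 1}, lower {9/2}, x = -1. Verdict: Kummer (I3) matches (x = -1; c = 9/2 equals 1+a-b for upper {-5/2, 1}: listed pattern). Value: (-35/128) * pi.

The tell: from the first term -1/2: factor the ratio over Q (C = -1/2): negated roots = parameters.
Adjacent-term ratio: r(k) = (-1) * (k-5/2) (k+1) / [(k+9/2) (k+1)] - rational; roots negated = parameters, x = (-1), C = -1/2.


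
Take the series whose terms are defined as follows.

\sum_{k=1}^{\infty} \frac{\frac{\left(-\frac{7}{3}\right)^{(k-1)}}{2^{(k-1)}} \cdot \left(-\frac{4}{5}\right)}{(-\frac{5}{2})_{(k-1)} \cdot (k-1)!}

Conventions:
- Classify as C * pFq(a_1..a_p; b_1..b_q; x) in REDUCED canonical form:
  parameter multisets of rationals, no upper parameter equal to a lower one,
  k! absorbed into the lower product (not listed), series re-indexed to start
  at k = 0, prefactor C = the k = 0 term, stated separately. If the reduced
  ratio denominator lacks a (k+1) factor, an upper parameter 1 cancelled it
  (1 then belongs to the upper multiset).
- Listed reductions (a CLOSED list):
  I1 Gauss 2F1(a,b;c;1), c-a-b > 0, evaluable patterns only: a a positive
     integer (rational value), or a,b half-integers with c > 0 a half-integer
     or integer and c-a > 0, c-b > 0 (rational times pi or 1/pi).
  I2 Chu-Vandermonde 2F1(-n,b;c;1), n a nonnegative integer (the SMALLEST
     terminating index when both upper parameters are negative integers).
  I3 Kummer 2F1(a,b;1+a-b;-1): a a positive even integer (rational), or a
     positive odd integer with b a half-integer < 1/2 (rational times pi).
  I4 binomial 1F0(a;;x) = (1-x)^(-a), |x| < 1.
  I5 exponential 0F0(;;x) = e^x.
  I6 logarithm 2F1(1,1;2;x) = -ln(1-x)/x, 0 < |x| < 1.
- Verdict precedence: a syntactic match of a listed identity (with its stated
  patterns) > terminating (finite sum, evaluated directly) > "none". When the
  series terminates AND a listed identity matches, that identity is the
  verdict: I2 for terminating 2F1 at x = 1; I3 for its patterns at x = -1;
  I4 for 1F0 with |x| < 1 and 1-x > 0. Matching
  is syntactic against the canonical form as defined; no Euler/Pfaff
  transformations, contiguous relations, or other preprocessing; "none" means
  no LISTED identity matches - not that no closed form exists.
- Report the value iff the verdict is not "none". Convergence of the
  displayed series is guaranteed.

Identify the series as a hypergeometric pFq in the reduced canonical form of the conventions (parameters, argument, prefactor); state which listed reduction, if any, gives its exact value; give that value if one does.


Key step: from the first term -\frac{4}{5}: the two k-th powers (prefactor -4/5) combine into one argument.
Ratio: r(k) = -\frac{7}{6} * 1 / [(k-\frac{5}{2}) (k+1)] - rational; roots negated = parameters, x = -\frac{7}{6}, C = -\frac{4}{5}.

Classification (C = -\frac{4}{5}): 0F1 with upper {-}, lower {-\frac{5}{2}}, argument x = -\frac{7}{6}. Verdict: none (x = -\frac{7}{6}): each listed identity misses the multisets {-} ; {-\frac{5}{2}}.


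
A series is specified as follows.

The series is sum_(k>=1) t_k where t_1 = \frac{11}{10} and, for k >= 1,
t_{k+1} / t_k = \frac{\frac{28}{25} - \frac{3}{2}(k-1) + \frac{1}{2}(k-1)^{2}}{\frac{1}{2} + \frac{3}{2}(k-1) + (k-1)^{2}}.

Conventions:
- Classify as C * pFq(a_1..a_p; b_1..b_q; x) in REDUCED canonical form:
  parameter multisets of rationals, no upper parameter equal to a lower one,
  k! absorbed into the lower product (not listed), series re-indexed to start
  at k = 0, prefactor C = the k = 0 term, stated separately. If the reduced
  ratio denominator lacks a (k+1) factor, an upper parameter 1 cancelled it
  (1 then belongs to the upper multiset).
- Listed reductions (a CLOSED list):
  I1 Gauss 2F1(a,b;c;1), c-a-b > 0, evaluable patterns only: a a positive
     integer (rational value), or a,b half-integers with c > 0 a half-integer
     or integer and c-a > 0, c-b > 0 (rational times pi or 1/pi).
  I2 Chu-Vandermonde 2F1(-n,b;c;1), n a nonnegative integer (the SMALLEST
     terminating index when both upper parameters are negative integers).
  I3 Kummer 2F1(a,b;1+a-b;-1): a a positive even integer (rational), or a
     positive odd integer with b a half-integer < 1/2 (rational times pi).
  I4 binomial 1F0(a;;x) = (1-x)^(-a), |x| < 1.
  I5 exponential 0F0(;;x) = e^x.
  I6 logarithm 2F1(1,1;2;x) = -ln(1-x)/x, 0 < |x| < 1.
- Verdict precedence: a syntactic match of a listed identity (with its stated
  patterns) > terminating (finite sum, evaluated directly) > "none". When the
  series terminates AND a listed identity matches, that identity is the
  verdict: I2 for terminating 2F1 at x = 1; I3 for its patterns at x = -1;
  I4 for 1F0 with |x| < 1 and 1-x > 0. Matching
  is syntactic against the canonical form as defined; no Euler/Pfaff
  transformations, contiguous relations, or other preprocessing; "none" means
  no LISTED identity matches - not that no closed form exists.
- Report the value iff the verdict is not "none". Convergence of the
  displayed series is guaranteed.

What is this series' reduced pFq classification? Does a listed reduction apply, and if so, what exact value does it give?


Reduced: x = \frac{1}{2}, 2F1, upper = {-\frac{8}{5}, -\frac{7}{5}}, lower = {\frac{1}{2}}, C = \frac{11}{10}. Verdict: none here - no I1-I6 shape fits x = \frac{1}{2} with lower {\frac{1}{2}}.

The tell: with t_0 = \frac{11}{10}, factor the ratio over Q (C = 11/10): negated roots = parameters.
Step ratio: r(k) = \frac{1}{2} * (k-\frac{8}{5}) (k-\frac{7}{5}) / [(k+\frac{1}{2}) (k+1)] - poly over poly, x = \frac{1}{2} from leading terms; C = \frac{11}{10} at k = 0.
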